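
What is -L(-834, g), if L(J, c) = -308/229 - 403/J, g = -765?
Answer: 164585/190986 ≈ 0.86176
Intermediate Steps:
L(J, c) = -308/229 - 403/J (L(J, c) = -308*1/229 - 403/J = -308/229 - 403/J)
-L(-834, g) = -(-308/229 - 403/(-834)) = -(-308/229 - 403*(-1/834)) = -(-308/229 + 403/834) = -1*(-164585/190986) = 164585/190986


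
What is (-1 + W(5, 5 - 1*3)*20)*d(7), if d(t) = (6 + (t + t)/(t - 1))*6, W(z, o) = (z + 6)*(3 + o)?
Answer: 54950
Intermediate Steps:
W(z, o) = (3 + o)*(6 + z) (W(z, o) = (6 + z)*(3 + o) = (3 + o)*(6 + z))
d(t) = 36 + 12*t/(-1 + t) (d(t) = (6 + (2*t)/(-1 + t))*6 = (6 + 2*t/(-1 + t))*6 = 36 + 12*t/(-1 + t))
(-1 + W(5, 5 - 1*3)*20)*d(7) = (-1 + (18 + 3*5 + 6*(5 - 1*3) + (5 - 1*3)*5)*20)*(12*(-3 + 4*7)/(-1 + 7)) = (-1 + (18 + 15 + 6*(5 - 3) + (5 - 3)*5)*20)*(12*(-3 + 28)/6) = (-1 + (18 + 15 + 6*2 + 2*5)*20)*(12*(⅙)*25) = (-1 + (18 + 15 + 12 + 10)*20)*50 = (-1 + 55*20)*50 = (-1 + 1100)*50 = 1099*50 = 54950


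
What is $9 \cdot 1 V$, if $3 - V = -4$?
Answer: $63$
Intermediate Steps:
$V = 7$ ($V = 3 - -4 = 3 + 4 = 7$)
$9 \cdot 1 V = 9 \cdot 1 \cdot 7 = 9 \cdot 7 = 63$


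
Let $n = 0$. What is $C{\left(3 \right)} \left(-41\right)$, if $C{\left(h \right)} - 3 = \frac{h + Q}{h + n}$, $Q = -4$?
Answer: $- \frac{328}{3} \approx -109.33$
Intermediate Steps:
$C{\left(h \right)} = 3 + \frac{-4 + h}{h}$ ($C{\left(h \right)} = 3 + \frac{h - 4}{h + 0} = 3 + \frac{-4 + h}{h}$)
$C{\left(3 \right)} \left(-41\right) = \left(4 - \frac{4}{3}\right) \left(-41\right) = \frac{8}{3} \left(-41\right) = - \frac{328}{3}$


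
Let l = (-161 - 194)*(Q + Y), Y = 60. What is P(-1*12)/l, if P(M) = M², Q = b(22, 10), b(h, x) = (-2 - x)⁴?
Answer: -12/615215 ≈ -1.9505e-5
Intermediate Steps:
Q = 20736 (Q = (2 + 10)⁴ = 12⁴ = 20736)
l = -7382580 (l = (-161 - 194)*(20736 + 60) = -355*20796 = -7382580)
P(-1*12)/l = (-1*12)²/(-7382580) = (-12)²*(-1/7382580) = 144*(-1/7382580) = -12/615215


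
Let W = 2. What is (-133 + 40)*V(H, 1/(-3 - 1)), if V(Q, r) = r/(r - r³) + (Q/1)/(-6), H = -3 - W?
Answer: -1767/10 ≈ -176.70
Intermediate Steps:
H = -5 (H = -3 - 1*2 = -3 - 2 = -5)
V(Q, r) = -Q/6 + r/(r - r³) (V(Q, r) = r/(r - r³) + (Q*1)*(-⅙) = r/(r - r³) + Q*(-⅙) = r/(r - r³) - Q/6 = -Q/6 + r/(r - r³))
(-133 + 40)*V(H, 1/(-3 - 1)) = (-133 + 40)*((-6 - 5 - 1*(-5)*(1/(-3 - 1))²)/(6*(-1 + (1/(-3 - 1))²))) = -31*(-6 - 5 - 1*(-5)*(1/(-4))²)/(2*(-1 + (1/(-4))²)) = -31*(-6 - 5 - 1*(-5)*(-¼)²)/(2*(-1 + (-¼)²)) = -31*(-6 - 5 - 1*(-5)*1/16)/(2*(-1 + 1/16)) = -31*(-6 - 5 + 5/16)/(2*(-15/16)) = -31*(-16)*(-171)/(2*15*16) = -93*19/10 = -1767/10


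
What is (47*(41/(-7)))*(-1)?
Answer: 1927/7 ≈ 275.29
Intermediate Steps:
(47*(41/(-7)))*(-1) = (47*(41*(-⅐)))*(-1) = (47*(-41/7))*(-1) = -1927/7*(-1) = 1927/7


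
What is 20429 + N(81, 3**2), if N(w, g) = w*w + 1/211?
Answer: 5694891/211 ≈ 26990.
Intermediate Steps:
N(w, g) = 1/211 + w**2 (N(w, g) = w**2 + 1/211 = 1/211 + w**2)
20429 + N(81, 3**2) = 20429 + (1/211 + 81**2) = 20429 + (1/211 + 6561) = 20429 + 1384372/211 = 5694891/211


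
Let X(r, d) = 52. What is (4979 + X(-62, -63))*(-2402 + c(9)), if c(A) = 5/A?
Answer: -12081667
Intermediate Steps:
(4979 + X(-62, -63))*(-2402 + c(9)) = (4979 + 52)*(-2402 + 5/9) = 5031*(-2402 + 5*(⅑)) = 5031*(-2402 + 5/9) = 5031*(-21613/9) = -12081667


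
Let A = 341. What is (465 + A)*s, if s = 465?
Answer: 374790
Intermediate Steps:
(465 + A)*s = (465 + 341)*465 = 806*465 = 374790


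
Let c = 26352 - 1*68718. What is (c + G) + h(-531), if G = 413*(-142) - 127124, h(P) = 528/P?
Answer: -40380248/177 ≈ -2.2814e+5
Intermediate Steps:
c = -42366 (c = 26352 - 68718 = -42366)
G = -185770 (G = -58646 - 127124 = -185770)
(c + G) + h(-531) = (-42366 - 185770) + 528/(-531) = -228136 + 528*(-1/531) = -228136 - 176/177 = -40380248/177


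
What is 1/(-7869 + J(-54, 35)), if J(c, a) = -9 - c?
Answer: -1/7824 ≈ -0.00012781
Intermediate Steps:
1/(-7869 + J(-54, 35)) = 1/(-7869 + (-9 - 1*(-54))) = 1/(-7869 + (-9 + 54)) = 1/(-7869 + 45) = 1/(-7824) = -1/7824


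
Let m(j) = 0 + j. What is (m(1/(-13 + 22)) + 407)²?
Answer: 13424896/81 ≈ 1.6574e+5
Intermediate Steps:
m(j) = j
(m(1/(-13 + 22)) + 407)² = (1/(-13 + 22) + 407)² = (1/9 + 407)² = (⅑ + 407)² = (3664/9)² = 13424896/81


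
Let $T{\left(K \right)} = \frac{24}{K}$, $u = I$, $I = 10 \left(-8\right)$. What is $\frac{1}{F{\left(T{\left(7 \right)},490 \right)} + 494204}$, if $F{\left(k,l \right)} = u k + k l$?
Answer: $\frac{7}{3469268} \approx 2.0177 \cdot 10^{-6}$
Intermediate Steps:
$I = -80$
$u = -80$
$F{\left(k,l \right)} = - 80 k + k l$
$\frac{1}{F{\left(T{\left(7 \right)},490 \right)} + 494204} = \frac{1}{\frac{24}{7} \left(-80 + 490\right) + 494204} = \frac{1}{24 \cdot \frac{1}{7} \cdot 410 + 494204} = \frac{1}{\frac{24}{7} \cdot 410 + 494204} = \frac{1}{\frac{9840}{7} + 494204} = \frac{1}{\frac{3469268}{7}} = \frac{7}{3469268}$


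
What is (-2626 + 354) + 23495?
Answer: 21223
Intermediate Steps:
(-2626 + 354) + 23495 = -2272 + 23495 = 21223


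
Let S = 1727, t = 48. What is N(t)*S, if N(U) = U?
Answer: 82896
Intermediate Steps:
N(t)*S = 48*1727 = 82896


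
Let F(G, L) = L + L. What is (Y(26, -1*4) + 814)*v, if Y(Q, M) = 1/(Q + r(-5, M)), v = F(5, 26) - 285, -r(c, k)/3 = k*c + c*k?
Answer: -17827995/94 ≈ -1.8966e+5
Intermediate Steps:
F(G, L) = 2*L
r(c, k) = -6*c*k (r(c, k) = -3*(k*c + c*k) = -3*(c*k + c*k) = -6*c*k)
v = -233 (v = 2*26 - 285 = 52 - 285 = -233)
Y(Q, M) = 1/(Q + 30*M) (Y(Q, M) = 1/(Q - 6*(-5)*M) = 1/(Q + 30*M))
(Y(26, -1*4) + 814)*v = (1/(26 + 30*(-1*4)) + 814)*(-233) = (1/(26 + 30*(-4)) + 814)*(-233) = (1/(26 - 120) + 814)*(-233) = (1/(-94) + 814)*(-233) = (-1/94 + 814)*(-233) = (76515/94)*(-233) = -17827995/94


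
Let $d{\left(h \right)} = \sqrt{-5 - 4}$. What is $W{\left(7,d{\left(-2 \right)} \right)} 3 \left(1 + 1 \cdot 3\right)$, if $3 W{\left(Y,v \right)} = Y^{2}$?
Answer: $196$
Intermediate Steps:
$d{\left(h \right)} = 3 i$ ($d{\left(h \right)} = \sqrt{-9} = 3 i$)
$W{\left(Y,v \right)} = \frac{Y^{2}}{3}$
$W{\left(7,d{\left(-2 \right)} \right)} 3 \left(1 + 1 \cdot 3\right) = \frac{7^{2}}{3} \cdot 3 \left(1 + 1 \cdot 3\right) = \frac{1}{3} \cdot 49 \cdot 3 \left(1 + 3\right) = \frac{49 \cdot 3 \cdot 4}{3} = \frac{49}{3} \cdot 12 = 196$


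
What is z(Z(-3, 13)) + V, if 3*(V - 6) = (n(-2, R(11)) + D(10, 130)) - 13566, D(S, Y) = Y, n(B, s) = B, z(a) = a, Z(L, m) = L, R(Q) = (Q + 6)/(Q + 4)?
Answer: -13429/3 ≈ -4476.3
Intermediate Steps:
R(Q) = (6 + Q)/(4 + Q)
V = -13420/3 (V = 6 + ((-2 + 130) - 13566)/3 = 6 + (128 - 13566)/3 = 6 + (1/3)*(-13438) = 6 - 13438/3 = -13420/3 ≈ -4473.3)
z(Z(-3, 13)) + V = -3 - 13420/3 = -13429/3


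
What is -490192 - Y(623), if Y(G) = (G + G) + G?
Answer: -492061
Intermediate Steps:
Y(G) = 3*G (Y(G) = 2*G + G = 3*G)
-490192 - Y(623) = -490192 - 3*623 = -490192 - 1*1869 = -490192 - 1869 = -492061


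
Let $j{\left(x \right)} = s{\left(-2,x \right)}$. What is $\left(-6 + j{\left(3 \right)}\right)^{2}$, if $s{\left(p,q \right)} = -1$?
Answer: $49$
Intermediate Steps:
$j{\left(x \right)} = -1$
$\left(-6 + j{\left(3 \right)}\right)^{2} = \left(-6 - 1\right)^{2} = \left(-7\right)^{2} = 49$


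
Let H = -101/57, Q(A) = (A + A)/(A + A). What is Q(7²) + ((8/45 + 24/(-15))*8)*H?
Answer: 54277/2565 ≈ 21.161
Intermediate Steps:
Q(A) = 1 (Q(A) = (2*A)/((2*A)) = (2*A)*(1/(2*A)) = 1)
H = -101/57 (H = -101*1/57 = -101/57 ≈ -1.7719)
Q(7²) + ((8/45 + 24/(-15))*8)*H = 1 + ((8/45 + 24/(-15))*8)*(-101/57) = 1 + ((8*(1/45) + 24*(-1/15))*8)*(-101/57) = 1 + ((8/45 - 8/5)*8)*(-101/57) = 1 - 64/45*8*(-101/57) = 1 - 512/45*(-101/57) = 1 + 51712/2565 = 54277/2565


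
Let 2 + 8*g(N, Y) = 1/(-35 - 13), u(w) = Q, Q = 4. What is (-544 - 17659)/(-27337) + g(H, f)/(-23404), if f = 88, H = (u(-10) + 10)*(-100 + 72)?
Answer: 163595488297/245681336832 ≈ 0.66588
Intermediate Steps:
u(w) = 4
H = -392 (H = (4 + 10)*(-100 + 72) = 14*(-28) = -392)
g(N, Y) = -97/384 (g(N, Y) = -¼ + 1/(8*(-35 - 13)) = -¼ + (⅛)/(-48) = -¼ + (⅛)*(-1/48) = -¼ - 1/384 = -97/384)
(-544 - 17659)/(-27337) + g(H, f)/(-23404) = (-544 - 17659)/(-27337) - 97/384/(-23404) = -18203*(-1/27337) - 97/384*(-1/23404) = 18203/27337 + 97/8987136 = 163595488297/245681336832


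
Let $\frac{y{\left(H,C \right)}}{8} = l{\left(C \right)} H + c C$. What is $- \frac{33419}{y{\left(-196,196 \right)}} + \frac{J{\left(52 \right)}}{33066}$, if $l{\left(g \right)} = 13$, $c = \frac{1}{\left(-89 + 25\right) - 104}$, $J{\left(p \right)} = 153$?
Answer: $\frac{8030093}{4886420} \approx 1.6433$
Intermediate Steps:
$c = - \frac{1}{168}$ ($c = \frac{1}{-64 - 104} = \frac{1}{-168} = - \frac{1}{168} \approx -0.0059524$)
$y{\left(H,C \right)} = 104 H - \frac{C}{21}$ ($y{\left(H,C \right)} = 8 \left(13 H - \frac{C}{168}\right) = 104 H - \frac{C}{21}$)
$- \frac{33419}{y{\left(-196,196 \right)}} + \frac{J{\left(52 \right)}}{33066} = - \frac{33419}{104 \left(-196\right) - \frac{28}{3}} + \frac{153}{33066} = - \frac{33419}{-20384 - \frac{28}{3}} + 153 \cdot \frac{1}{33066} = - \frac{33419}{- \frac{61180}{3}} + \frac{17}{3674} = \left(-33419\right) \left(- \frac{3}{61180}\right) + \frac{17}{3674} = \frac{4359}{2660} + \frac{17}{3674} = \frac{8030093}{4886420}$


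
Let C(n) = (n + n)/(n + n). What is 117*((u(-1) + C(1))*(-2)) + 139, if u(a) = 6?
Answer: -1499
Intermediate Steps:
C(n) = 1 (C(n) = (2*n)/((2*n)) = (2*n)*(1/(2*n)) = 1)
117*((u(-1) + C(1))*(-2)) + 139 = 117*((6 + 1)*(-2)) + 139 = 117*(7*(-2)) + 139 = 117*(-14) + 139 = -1638 + 139 = -1499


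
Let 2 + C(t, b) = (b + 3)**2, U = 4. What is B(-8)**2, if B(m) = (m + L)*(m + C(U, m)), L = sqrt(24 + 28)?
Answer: 26100 - 7200*sqrt(13) ≈ 140.03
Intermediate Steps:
C(t, b) = -2 + (3 + b)**2 (C(t, b) = -2 + (b + 3)**2 = -2 + (3 + b)**2)
L = 2*sqrt(13) (L = sqrt(52) = 2*sqrt(13) ≈ 7.2111)
B(m) = (m + 2*sqrt(13))*(-2 + m + (3 + m)**2) (B(m) = (m + 2*sqrt(13))*(m + (-2 + (3 + m)**2)) = (m + 2*sqrt(13))*(-2 + m + (3 + m)**2))
B(-8)**2 = ((-8)**2 - 8*(-2 + (3 - 8)**2) + 2*(-8)*sqrt(13) + 2*sqrt(13)*(-2 + (3 - 8)**2))**2 = (64 - 8*(-2 + (-5)**2) - 16*sqrt(13) + 2*sqrt(13)*(-2 + (-5)**2))**2 = (64 - 8*(-2 + 25) - 16*sqrt(13) + 2*sqrt(13)*(-2 + 25))**2 = (64 - 8*23 - 16*sqrt(13) + 2*sqrt(13)*23)**2 = (64 - 184 - 16*sqrt(13) + 46*sqrt(13))**2 = (-120 + 30*sqrt(13))**2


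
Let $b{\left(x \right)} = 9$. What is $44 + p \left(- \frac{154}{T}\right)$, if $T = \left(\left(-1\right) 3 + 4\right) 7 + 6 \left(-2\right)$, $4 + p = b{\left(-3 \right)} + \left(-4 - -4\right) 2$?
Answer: $198$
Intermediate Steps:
$p = 5$ ($p = -4 + \left(9 + \left(-4 - -4\right) 2\right) = -4 + \left(9 + \left(-4 + 4\right) 2\right) = -4 + \left(9 + 0 \cdot 2\right) = -4 + \left(9 + 0\right) = -4 + 9 = 5$)
$T = -5$ ($T = \left(-3 + 4\right) 7 - 12 = 1 \cdot 7 - 12 = 7 - 12 = -5$)
$44 + p \left(- \frac{154}{T}\right) = 44 + 5 \left(- \frac{154}{-5}\right) = 44 + 5 \left(\left(-154\right) \left(- \frac{1}{5}\right)\right) = 44 + 5 \cdot \frac{154}{5} = 44 + 154 = 198$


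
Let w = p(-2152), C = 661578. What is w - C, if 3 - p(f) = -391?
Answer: -661184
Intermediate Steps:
p(f) = 394 (p(f) = 3 - 1*(-391) = 3 + 391 = 394)
w = 394
w - C = 394 - 1*661578 = 394 - 661578 = -661184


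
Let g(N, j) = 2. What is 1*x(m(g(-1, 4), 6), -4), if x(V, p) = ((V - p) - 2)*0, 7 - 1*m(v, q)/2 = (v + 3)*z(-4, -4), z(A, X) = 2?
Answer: 0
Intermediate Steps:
m(v, q) = 2 - 4*v (m(v, q) = 14 - 2*(v + 3)*2 = 14 - 2*(3 + v)*2 = 14 - 2*(6 + 2*v) = 14 + (-12 - 4*v) = 2 - 4*v)
x(V, p) = 0 (x(V, p) = (-2 + V - p)*0 = 0)
1*x(m(g(-1, 4), 6), -4) = 1*0 = 0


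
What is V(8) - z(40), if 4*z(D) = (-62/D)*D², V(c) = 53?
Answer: 673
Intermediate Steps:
z(D) = -31*D/2 (z(D) = ((-62/D)*D²)/4 = (-62*D)/4 = -31*D/2)
V(8) - z(40) = 53 - (-31)*40/2 = 53 - 1*(-620) = 53 + 620 = 673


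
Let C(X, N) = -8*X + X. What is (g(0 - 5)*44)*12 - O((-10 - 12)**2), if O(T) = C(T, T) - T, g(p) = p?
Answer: 1232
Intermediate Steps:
C(X, N) = -7*X
O(T) = -8*T (O(T) = -7*T - T = -8*T)
(g(0 - 5)*44)*12 - O((-10 - 12)**2) = ((0 - 5)*44)*12 - (-8)*(-10 - 12)**2 = -5*44*12 - (-8)*(-22)**2 = -220*12 - (-8)*484 = -2640 - 1*(-3872) = -2640 + 3872 = 1232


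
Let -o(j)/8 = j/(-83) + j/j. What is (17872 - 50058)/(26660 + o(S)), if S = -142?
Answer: -1335719/1105490 ≈ -1.2083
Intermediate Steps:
o(j) = -8 + 8*j/83 (o(j) = -8*(j/(-83) + j/j) = -8*(j*(-1/83) + 1) = -8*(-j/83 + 1) = -8*(1 - j/83) = -8 + 8*j/83)
(17872 - 50058)/(26660 + o(S)) = (17872 - 50058)/(26660 + (-8 + (8/83)*(-142))) = -32186/(26660 + (-8 - 1136/83)) = -32186/(26660 - 1800/83) = -32186/2210980/83 = -32186*83/2210980 = -1335719/1105490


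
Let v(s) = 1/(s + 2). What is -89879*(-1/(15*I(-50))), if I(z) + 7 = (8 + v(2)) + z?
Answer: -359516/2925 ≈ -122.91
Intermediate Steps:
v(s) = 1/(2 + s)
I(z) = 5/4 + z (I(z) = -7 + ((8 + 1/(2 + 2)) + z) = -7 + ((8 + 1/4) + z) = -7 + ((8 + ¼) + z) = -7 + (33/4 + z) = 5/4 + z)
-89879*(-1/(15*I(-50))) = -89879*(-1/(15*(5/4 - 50))) = -89879/((-15*(-195/4))) = -89879/2925/4 = -89879*4/2925 = -359516/2925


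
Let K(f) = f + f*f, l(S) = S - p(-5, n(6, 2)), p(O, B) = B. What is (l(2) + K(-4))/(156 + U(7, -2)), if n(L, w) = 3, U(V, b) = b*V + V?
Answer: 11/149 ≈ 0.073825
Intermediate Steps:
U(V, b) = V + V*b (U(V, b) = V*b + V = V + V*b)
l(S) = -3 + S (l(S) = S - 1*3 = S - 3 = -3 + S)
K(f) = f + f²
(l(2) + K(-4))/(156 + U(7, -2)) = ((-3 + 2) - 4*(1 - 4))/(156 + 7*(1 - 2)) = (-1 - 4*(-3))/(156 + 7*(-1)) = (-1 + 12)/(156 - 7) = 11/149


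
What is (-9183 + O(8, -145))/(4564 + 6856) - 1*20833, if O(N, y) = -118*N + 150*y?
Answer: -237944737/11420 ≈ -20836.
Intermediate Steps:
(-9183 + O(8, -145))/(4564 + 6856) - 1*20833 = (-9183 + (-118*8 + 150*(-145)))/(4564 + 6856) - 1*20833 = (-9183 + (-944 - 21750))/11420 - 20833 = (-9183 - 22694)*(1/11420) - 20833 = -31877*1/11420 - 20833 = -31877/11420 - 20833 = -237944737/11420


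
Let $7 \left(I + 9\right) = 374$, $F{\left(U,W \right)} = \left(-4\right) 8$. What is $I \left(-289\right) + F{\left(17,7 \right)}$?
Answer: $- \frac{90103}{7} \approx -12872.0$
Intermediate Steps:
$F{\left(U,W \right)} = -32$
$I = \frac{311}{7}$ ($I = -9 + \frac{1}{7} \cdot 374 = -9 + \frac{374}{7} = \frac{311}{7} \approx 44.429$)
$I \left(-289\right) + F{\left(17,7 \right)} = \frac{311}{7} \left(-289\right) - 32 = - \frac{89879}{7} - 32 = - \frac{90103}{7}$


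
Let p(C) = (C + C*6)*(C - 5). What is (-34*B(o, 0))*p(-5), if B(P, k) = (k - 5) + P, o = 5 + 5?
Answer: -59500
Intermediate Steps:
p(C) = 7*C*(-5 + C) (p(C) = (C + 6*C)*(-5 + C) = (7*C)*(-5 + C) = 7*C*(-5 + C))
o = 10
B(P, k) = -5 + P + k (B(P, k) = (-5 + k) + P = -5 + P + k)
(-34*B(o, 0))*p(-5) = (-34*(-5 + 10 + 0))*(7*(-5)*(-5 - 5)) = (-34*5)*(7*(-5)*(-10)) = -170*350 = -59500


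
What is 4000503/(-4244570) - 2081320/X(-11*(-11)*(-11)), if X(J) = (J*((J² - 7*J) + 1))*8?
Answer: -861953435770027/914646934820630 ≈ -0.94239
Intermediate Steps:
X(J) = 8*J*(1 + J² - 7*J) (X(J) = (J*(1 + J² - 7*J))*8 = 8*J*(1 + J² - 7*J))
4000503/(-4244570) - 2081320/X(-11*(-11)*(-11)) = 4000503/(-4244570) - 2081320*(-1/(10648*(1 + (-11*(-11)*(-11))² - 7*(-11*(-11))*(-11)))) = 4000503*(-1/4244570) - 2081320*(-1/(10648*(1 + (121*(-11))² - 847*(-11)))) = -4000503/4244570 - 2081320*(-1/(10648*(1 + (-1331)² - 7*(-1331)))) = -4000503/4244570 - 2081320*(-1/(10648*(1 + 1771561 + 9317))) = -4000503/4244570 - 2081320/(8*(-1331)*1780879) = -4000503/4244570 - 2081320/(-18962799592) = -4000503/4244570 - 2081320*(-1/18962799592) = -4000503/4244570 + 260165/2370349949 = -861953435770027/914646934820630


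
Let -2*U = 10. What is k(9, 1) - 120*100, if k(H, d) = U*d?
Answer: -12005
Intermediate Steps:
U = -5 (U = -½*10 = -5)
k(H, d) = -5*d
k(9, 1) - 120*100 = -5*1 - 120*100 = -5 - 12000 = -12005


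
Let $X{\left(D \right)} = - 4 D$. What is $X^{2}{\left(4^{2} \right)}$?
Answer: $4096$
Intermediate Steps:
$X^{2}{\left(4^{2} \right)} = \left(- 4 \cdot 4^{2}\right)^{2} = \left(\left(-4\right) 16\right)^{2} = \left(-64\right)^{2} = 4096$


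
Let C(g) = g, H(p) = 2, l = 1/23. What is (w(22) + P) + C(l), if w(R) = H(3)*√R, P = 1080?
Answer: 24841/23 + 2*√22 ≈ 1089.4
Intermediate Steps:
l = 1/23 ≈ 0.043478
w(R) = 2*√R
(w(22) + P) + C(l) = (2*√22 + 1080) + 1/23 = (1080 + 2*√22) + 1/23 = 24841/23 + 2*√22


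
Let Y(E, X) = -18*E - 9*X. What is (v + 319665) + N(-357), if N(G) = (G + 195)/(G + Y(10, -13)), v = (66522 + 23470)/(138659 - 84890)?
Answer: 1203172468153/3763830 ≈ 3.1967e+5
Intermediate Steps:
v = 89992/53769 ≈ 1.6737
N(G) = (195 + G)/(-63 + G) (N(G) = (G + 195)/(G + (-18*10 - 9*(-13))) = (195 + G)/(G + (-180 + 117)) = (195 + G)/(G - 63) = (195 + G)/(-63 + G))
(v + 319665) + N(-357) = (89992/53769 + 319665) + (195 - 357)/(-63 - 357) = 17188157377/53769 - 162/(-420) = 17188157377/53769 - 1/420*(-162) = 17188157377/53769 + 27/70 = 1203172468153/3763830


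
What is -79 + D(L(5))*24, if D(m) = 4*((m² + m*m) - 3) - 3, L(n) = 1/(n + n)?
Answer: -10927/25 ≈ -437.08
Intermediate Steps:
L(n) = 1/(2*n)
D(m) = -15 + 8*m² (D(m) = 4*((m² + m²) - 3) - 3 = 4*(2*m² - 3) - 3 = 4*(-3 + 2*m²) - 3 = (-12 + 8*m²) - 3 = -15 + 8*m²)
-79 + D(L(5))*24 = -79 + (-15 + 8*((½)/5)²)*24 = -79 + (-15 + 8*((½)*(⅕))²)*24 = -79 + (-15 + 8*(⅒)²)*24 = -79 + (-15 + 8*(1/100))*24 = -79 + (-15 + 2/25)*24 = -79 - 373/25*24 = -79 - 8952/25 = -10927/25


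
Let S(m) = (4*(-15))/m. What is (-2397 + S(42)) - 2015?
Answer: -30894/7 ≈ -4413.4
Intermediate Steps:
S(m) = -60/m
(-2397 + S(42)) - 2015 = (-2397 - 60/42) - 2015 = (-2397 - 60*1/42) - 2015 = (-2397 - 10/7) - 2015 = -16789/7 - 2015 = -30894/7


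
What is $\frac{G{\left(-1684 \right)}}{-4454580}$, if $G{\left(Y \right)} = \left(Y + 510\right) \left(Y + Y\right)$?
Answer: $- \frac{988508}{1113645} \approx -0.88763$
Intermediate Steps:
$G{\left(Y \right)} = 2 Y \left(510 + Y\right)$ ($G{\left(Y \right)} = \left(510 + Y\right) 2 Y = 2 Y \left(510 + Y\right)$)
$\frac{G{\left(-1684 \right)}}{-4454580} = \frac{2 \left(-1684\right) \left(510 - 1684\right)}{-4454580} = 2 \left(-1684\right) \left(-1174\right) \left(- \frac{1}{4454580}\right) = 3954032 \left(- \frac{1}{4454580}\right) = - \frac{988508}{1113645}$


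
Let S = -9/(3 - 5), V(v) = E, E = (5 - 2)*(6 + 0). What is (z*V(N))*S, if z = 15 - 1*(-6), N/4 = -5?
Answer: 1701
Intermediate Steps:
N = -20 (N = 4*(-5) = -20)
E = 18 (E = 3*6 = 18)
V(v) = 18
z = 21 (z = 15 + 6 = 21)
S = 9/2 (S = -9/(-2) = -1/2*(-9) = 9/2 ≈ 4.5000)
(z*V(N))*S = (21*18)*(9/2) = 378*(9/2) = 1701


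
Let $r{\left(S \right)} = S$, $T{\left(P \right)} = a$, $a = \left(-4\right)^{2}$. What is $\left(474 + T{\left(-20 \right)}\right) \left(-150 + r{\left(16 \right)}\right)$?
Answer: $-65660$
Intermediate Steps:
$a = 16$
$T{\left(P \right)} = 16$
$\left(474 + T{\left(-20 \right)}\right) \left(-150 + r{\left(16 \right)}\right) = \left(474 + 16\right) \left(-150 + 16\right) = 490 \left(-134\right) = -65660$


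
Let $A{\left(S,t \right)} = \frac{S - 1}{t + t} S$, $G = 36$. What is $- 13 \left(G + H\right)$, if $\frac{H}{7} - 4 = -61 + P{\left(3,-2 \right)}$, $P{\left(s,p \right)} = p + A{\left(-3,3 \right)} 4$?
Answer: $4173$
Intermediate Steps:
$A{\left(S,t \right)} = \frac{S \left(-1 + S\right)}{2 t}$ ($A{\left(S,t \right)} = \frac{-1 + S}{2 t} S = \frac{S \left(-1 + S\right)}{2 t}$)
$P{\left(s,p \right)} = 8 + p$ ($P{\left(s,p \right)} = p + \frac{1}{2} \left(-3\right) \frac{1}{3} \left(-1 - 3\right) 4 = p + \frac{1}{2} \left(-3\right) \frac{1}{3} \left(-4\right) 4 = p + 2 \cdot 4 = p + 8 = 8 + p$)
$H = -357$ ($H = 28 + 7 \left(-61 + \left(8 - 2\right)\right) = 28 + 7 \left(-61 + 6\right) = 28 + 7 \left(-55\right) = 28 - 385 = -357$)
$- 13 \left(G + H\right) = - 13 \left(36 - 357\right) = \left(-13\right) \left(-321\right) = 4173$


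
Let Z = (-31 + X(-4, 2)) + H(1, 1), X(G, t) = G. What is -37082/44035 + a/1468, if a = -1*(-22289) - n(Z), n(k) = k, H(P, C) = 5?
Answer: 928380789/64643380 ≈ 14.362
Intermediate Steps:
Z = -30 (Z = (-31 - 4) + 5 = -35 + 5 = -30)
a = 22319 (a = -1*(-22289) - 1*(-30) = 22289 + 30 = 22319)
-37082/44035 + a/1468 = -37082/44035 + 22319/1468 = 928380789/64643380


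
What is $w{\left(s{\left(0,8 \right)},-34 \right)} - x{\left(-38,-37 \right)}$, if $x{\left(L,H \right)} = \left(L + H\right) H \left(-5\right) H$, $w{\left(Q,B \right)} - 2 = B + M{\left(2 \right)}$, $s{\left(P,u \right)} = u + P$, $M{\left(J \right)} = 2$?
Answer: $-513405$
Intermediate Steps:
$s{\left(P,u \right)} = P + u$
$w{\left(Q,B \right)} = 4 + B$ ($w{\left(Q,B \right)} = 2 + \left(B + 2\right) = 2 + \left(2 + B\right) = 4 + B$)
$x{\left(L,H \right)} = - 5 H^{2} \left(H + L\right)$ ($x{\left(L,H \right)} = \left(H + L\right) - 5 H H = \left(H + L\right) \left(- 5 H^{2}\right) = - 5 H^{2} \left(H + L\right)$)
$w{\left(s{\left(0,8 \right)},-34 \right)} - x{\left(-38,-37 \right)} = \left(4 - 34\right) - 5 \left(-37\right)^{2} \left(\left(-1\right) \left(-37\right) - -38\right) = -30 - 5 \cdot 1369 \left(37 + 38\right) = -30 - 5 \cdot 1369 \cdot 75 = -30 - 513375 = -513405$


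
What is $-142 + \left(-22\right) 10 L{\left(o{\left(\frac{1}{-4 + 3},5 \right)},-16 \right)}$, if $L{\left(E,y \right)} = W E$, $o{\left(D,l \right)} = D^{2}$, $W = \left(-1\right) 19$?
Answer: $4038$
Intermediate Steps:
$W = -19$
$L{\left(E,y \right)} = - 19 E$
$-142 + \left(-22\right) 10 L{\left(o{\left(\frac{1}{-4 + 3},5 \right)},-16 \right)} = -142 + \left(-22\right) 10 \left(- 19 \left(\frac{1}{-4 + 3}\right)^{2}\right) = -142 - 220 \left(- 19 \left(\frac{1}{-1}\right)^{2}\right) = -142 - 220 \left(- 19 \left(-1\right)^{2}\right) = -142 - 220 \left(\left(-19\right) 1\right) = -142 - -4180 = -142 + 4180 = 4038$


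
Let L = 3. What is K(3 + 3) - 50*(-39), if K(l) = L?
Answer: 1953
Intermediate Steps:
K(l) = 3
K(3 + 3) - 50*(-39) = 3 - 50*(-39) = 3 + 1950 = 1953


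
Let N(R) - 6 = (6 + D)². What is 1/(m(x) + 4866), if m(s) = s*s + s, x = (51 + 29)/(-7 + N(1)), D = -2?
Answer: 9/44098 ≈ 0.00020409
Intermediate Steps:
N(R) = 22 (N(R) = 6 + (6 - 2)² = 6 + 4² = 6 + 16 = 22)
x = 16/3 (x = (51 + 29)/(-7 + 22) = 80/15 = 80*(1/15) = 16/3 ≈ 5.3333)
m(s) = s + s² (m(s) = s² + s = s + s²)
1/(m(x) + 4866) = 1/(16*(1 + 16/3)/3 + 4866) = 1/((16/3)*(19/3) + 4866) = 1/(304/9 + 4866) = 1/(44098/9) = 9/44098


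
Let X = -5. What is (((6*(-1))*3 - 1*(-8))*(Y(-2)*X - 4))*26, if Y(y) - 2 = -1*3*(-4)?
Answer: 19240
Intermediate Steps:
Y(y) = 14 (Y(y) = 2 - 1*3*(-4) = 2 - 3*(-4) = 2 + 12 = 14)
(((6*(-1))*3 - 1*(-8))*(Y(-2)*X - 4))*26 = (((6*(-1))*3 - 1*(-8))*(14*(-5) - 4))*26 = ((-6*3 + 8)*(-70 - 4))*26 = ((-18 + 8)*(-74))*26 = -10*(-74)*26 = 740*26 = 19240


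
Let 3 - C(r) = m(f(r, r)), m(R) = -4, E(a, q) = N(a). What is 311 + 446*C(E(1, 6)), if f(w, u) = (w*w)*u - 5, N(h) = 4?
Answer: 3433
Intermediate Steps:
E(a, q) = 4
f(w, u) = -5 + u*w**2 (f(w, u) = w**2*u - 5 = u*w**2 - 5 = -5 + u*w**2)
C(r) = 7 (C(r) = 3 - 1*(-4) = 3 + 4 = 7)
311 + 446*C(E(1, 6)) = 311 + 446*7 = 311 + 3122 = 3433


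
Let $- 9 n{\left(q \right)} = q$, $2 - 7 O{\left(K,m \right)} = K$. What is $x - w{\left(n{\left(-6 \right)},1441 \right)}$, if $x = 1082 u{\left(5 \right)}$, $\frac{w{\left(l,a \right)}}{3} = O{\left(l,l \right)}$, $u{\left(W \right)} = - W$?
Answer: $- \frac{37874}{7} \approx -5410.6$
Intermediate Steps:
$O{\left(K,m \right)} = \frac{2}{7} - \frac{K}{7}$
$n{\left(q \right)} = - \frac{q}{9}$
$w{\left(l,a \right)} = \frac{6}{7} - \frac{3 l}{7}$ ($w{\left(l,a \right)} = 3 \left(\frac{2}{7} - \frac{l}{7}\right) = \frac{6}{7} - \frac{3 l}{7}$)
$x = -5410$ ($x = 1082 \left(\left(-1\right) 5\right) = 1082 \left(-5\right) = -5410$)
$x - w{\left(n{\left(-6 \right)},1441 \right)} = -5410 - \left(\frac{6}{7} - \frac{3 \left(\left(- \frac{1}{9}\right) \left(-6\right)\right)}{7}\right) = -5410 - \left(\frac{6}{7} - \frac{2}{7}\right) = -5410 - \frac{4}{7} = - \frac{37874}{7}$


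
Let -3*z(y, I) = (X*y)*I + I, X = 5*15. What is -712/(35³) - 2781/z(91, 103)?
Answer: -1387237/292664750 ≈ -0.0047400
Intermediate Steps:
X = 75
z(y, I) = -I/3 - 25*I*y (z(y, I) = -((75*y)*I + I)/3 = -(75*I*y + I)/3 = -(I + 75*I*y)/3 = -I/3 - 25*I*y)
-712/(35³) - 2781/z(91, 103) = -712/(35³) - 2781*(-3/(103*(1 + 75*91))) = -712/42875 - 2781*(-3/(103*(1 + 6825))) = -712*1/42875 - 2781/((-⅓*103*6826)) = -712/42875 - 2781/(-703078/3) = -712/42875 - 2781*(-3/703078) = -712/42875 + 81/6826 = -1387237/292664750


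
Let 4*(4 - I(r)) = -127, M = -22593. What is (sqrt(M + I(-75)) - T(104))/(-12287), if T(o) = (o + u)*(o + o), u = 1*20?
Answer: 25792/12287 - I*sqrt(90229)/24574 ≈ 2.0991 - 0.012224*I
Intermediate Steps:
I(r) = 143/4 (I(r) = 4 - 1/4*(-127) = 4 + 127/4 = 143/4)
u = 20
T(o) = 2*o*(20 + o) (T(o) = (o + 20)*(o + o) = (20 + o)*(2*o) = 2*o*(20 + o))
(sqrt(M + I(-75)) - T(104))/(-12287) = (sqrt(-22593 + 143/4) - 2*104*(20 + 104))/(-12287) = (sqrt(-90229/4) - 2*104*124)*(-1/12287) = (I*sqrt(90229)/2 - 1*25792)*(-1/12287) = (I*sqrt(90229)/2 - 25792)*(-1/12287) = (-25792 + I*sqrt(90229)/2)*(-1/12287) = 25792/12287 - I*sqrt(90229)/24574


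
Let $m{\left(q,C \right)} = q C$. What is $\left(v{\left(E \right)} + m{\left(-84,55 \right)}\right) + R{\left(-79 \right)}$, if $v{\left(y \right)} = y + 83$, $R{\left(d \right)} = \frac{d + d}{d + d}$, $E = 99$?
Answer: $-4437$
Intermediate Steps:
$R{\left(d \right)} = 1$ ($R{\left(d \right)} = \frac{2 d}{2 d} = 2 d \frac{1}{2 d} = 1$)
$v{\left(y \right)} = 83 + y$
$m{\left(q,C \right)} = C q$
$\left(v{\left(E \right)} + m{\left(-84,55 \right)}\right) + R{\left(-79 \right)} = \left(\left(83 + 99\right) + 55 \left(-84\right)\right) + 1 = \left(182 - 4620\right) + 1 = -4438 + 1 = -4437$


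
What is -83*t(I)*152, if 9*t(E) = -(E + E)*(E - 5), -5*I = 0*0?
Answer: 0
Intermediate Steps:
I = 0 (I = -0*0 = -⅕*0 = 0)
t(E) = -2*E*(-5 + E)/9 (t(E) = (-(E + E)*(E - 5))/9 = (-2*E*(-5 + E))/9 = -2*E*(-5 + E)/9)
-83*t(I)*152 = -166*0*(5 - 1*0)/9*152 = -166*0*(5 + 0)/9*152 = -166*0*5/9*152 = -83*0*152 = 0*152 = 0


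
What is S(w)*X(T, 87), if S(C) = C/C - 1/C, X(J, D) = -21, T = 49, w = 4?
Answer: -63/4 ≈ -15.750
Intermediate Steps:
S(C) = 1 - 1/C
S(w)*X(T, 87) = ((-1 + 4)/4)*(-21) = ((1/4)*3)*(-21) = (3/4)*(-21) = -63/4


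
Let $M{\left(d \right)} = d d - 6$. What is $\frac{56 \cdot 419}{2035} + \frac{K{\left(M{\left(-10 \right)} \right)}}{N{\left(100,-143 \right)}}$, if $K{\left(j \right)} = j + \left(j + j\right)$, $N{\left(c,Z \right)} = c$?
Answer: $\frac{292027}{20350} \approx 14.35$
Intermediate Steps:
$M{\left(d \right)} = -6 + d^{2}$ ($M{\left(d \right)} = d^{2} - 6 = -6 + d^{2}$)
$K{\left(j \right)} = 3 j$ ($K{\left(j \right)} = j + 2 j = 3 j$)
$\frac{56 \cdot 419}{2035} + \frac{K{\left(M{\left(-10 \right)} \right)}}{N{\left(100,-143 \right)}} = \frac{56 \cdot 419}{2035} + \frac{3 \left(-6 + \left(-10\right)^{2}\right)}{100} = 23464 \cdot \frac{1}{2035} + 3 \left(-6 + 100\right) \frac{1}{100} = \frac{23464}{2035} + 3 \cdot 94 \cdot \frac{1}{100} = \frac{23464}{2035} + 282 \cdot \frac{1}{100} = \frac{23464}{2035} + \frac{141}{50} = \frac{292027}{20350}$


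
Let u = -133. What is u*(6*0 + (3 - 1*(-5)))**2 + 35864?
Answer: 27352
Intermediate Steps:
u*(6*0 + (3 - 1*(-5)))**2 + 35864 = -133*(6*0 + (3 - 1*(-5)))**2 + 35864 = -133*(0 + (3 + 5))**2 + 35864 = -133*(0 + 8)**2 + 35864 = -133*8**2 + 35864 = -133*64 + 35864 = -8512 + 35864 = 27352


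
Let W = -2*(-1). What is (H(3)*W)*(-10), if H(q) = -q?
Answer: 60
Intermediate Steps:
W = 2
(H(3)*W)*(-10) = (-1*3*2)*(-10) = -3*2*(-10) = -6*(-10) = 60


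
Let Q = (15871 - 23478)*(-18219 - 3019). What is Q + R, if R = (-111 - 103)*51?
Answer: 161546552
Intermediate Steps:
Q = 161557466 (Q = -7607*(-21238) = 161557466)
R = -10914 (R = -214*51 = -10914)
Q + R = 161557466 - 10914 = 161546552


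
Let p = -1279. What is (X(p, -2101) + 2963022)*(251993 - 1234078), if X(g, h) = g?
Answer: -2908683374155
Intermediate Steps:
(X(p, -2101) + 2963022)*(251993 - 1234078) = (-1279 + 2963022)*(251993 - 1234078) = 2961743*(-982085) = -2908683374155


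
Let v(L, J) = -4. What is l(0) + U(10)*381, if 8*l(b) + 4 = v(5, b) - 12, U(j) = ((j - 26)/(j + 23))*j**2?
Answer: -406455/22 ≈ -18475.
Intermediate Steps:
U(j) = j**2*(-26 + j)/(23 + j) (U(j) = ((-26 + j)/(23 + j))*j**2 = j**2*(-26 + j)/(23 + j))
l(b) = -5/2 (l(b) = -1/2 + (-4 - 12)/8 = -1/2 + (1/8)*(-16) = -1/2 - 2 = -5/2)
l(0) + U(10)*381 = -5/2 + (10**2*(-26 + 10)/(23 + 10))*381 = -5/2 + (100*(-16)/33)*381 = -5/2 + (100*(1/33)*(-16))*381 = -5/2 - 1600/33*381 = -5/2 - 203200/11 = -406455/22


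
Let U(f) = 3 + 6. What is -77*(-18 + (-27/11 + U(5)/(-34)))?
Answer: 54243/34 ≈ 1595.4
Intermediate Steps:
U(f) = 9
-77*(-18 + (-27/11 + U(5)/(-34))) = -77*(-18 + (-27/11 + 9/(-34))) = -77*(-18 + (-27*1/11 + 9*(-1/34))) = -77*(-18 + (-27/11 - 9/34)) = -77*(-18 - 1017/374) = -77*(-7749/374) = 54243/34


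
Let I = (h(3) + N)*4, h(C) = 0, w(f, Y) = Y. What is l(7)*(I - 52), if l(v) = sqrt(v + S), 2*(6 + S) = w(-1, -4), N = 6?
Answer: -28*I ≈ -28.0*I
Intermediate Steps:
S = -8 (S = -6 + (1/2)*(-4) = -6 - 2 = -8)
l(v) = sqrt(-8 + v) (l(v) = sqrt(v - 8) = sqrt(-8 + v))
I = 24 (I = (0 + 6)*4 = 6*4 = 24)
l(7)*(I - 52) = sqrt(-8 + 7)*(24 - 52) = sqrt(-1)*(-28) = I*(-28) = -28*I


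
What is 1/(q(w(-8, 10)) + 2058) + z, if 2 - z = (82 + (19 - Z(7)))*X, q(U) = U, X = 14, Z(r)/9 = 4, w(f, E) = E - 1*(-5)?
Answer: -1882283/2073 ≈ -908.00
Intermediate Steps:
w(f, E) = 5 + E (w(f, E) = E + 5 = 5 + E)
Z(r) = 36 (Z(r) = 9*4 = 36)
z = -908 (z = 2 - (82 + (19 - 1*36))*14 = 2 - (82 + (19 - 36))*14 = 2 - (82 - 17)*14 = 2 - 65*14 = 2 - 1*910 = 2 - 910 = -908)
1/(q(w(-8, 10)) + 2058) + z = 1/((5 + 10) + 2058) - 908 = 1/(15 + 2058) - 908 = 1/2073 - 908 = -1882283/2073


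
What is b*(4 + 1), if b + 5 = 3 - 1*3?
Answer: -25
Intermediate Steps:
b = -5 (b = -5 + (3 - 1*3) = -5 + (3 - 3) = -5 + 0 = -5)
b*(4 + 1) = -5*(4 + 1) = -5*5 = -25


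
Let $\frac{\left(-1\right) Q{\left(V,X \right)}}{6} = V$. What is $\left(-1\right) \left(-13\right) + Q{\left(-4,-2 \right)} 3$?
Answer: $85$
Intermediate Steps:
$Q{\left(V,X \right)} = - 6 V$
$\left(-1\right) \left(-13\right) + Q{\left(-4,-2 \right)} 3 = \left(-1\right) \left(-13\right) + \left(-6\right) \left(-4\right) 3 = 13 + 24 \cdot 3 = 13 + 72 = 85$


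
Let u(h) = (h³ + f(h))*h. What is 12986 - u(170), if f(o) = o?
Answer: -835225914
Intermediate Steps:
u(h) = h*(h + h³) (u(h) = (h³ + h)*h = (h + h³)*h = h*(h + h³))
12986 - u(170) = 12986 - (170² + 170⁴) = 12986 - (28900 + 835210000) = 12986 - 1*835238900 = 12986 - 835238900 = -835225914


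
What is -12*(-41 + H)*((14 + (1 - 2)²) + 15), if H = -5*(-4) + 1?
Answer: 7200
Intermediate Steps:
H = 21 (H = 20 + 1 = 21)
-12*(-41 + H)*((14 + (1 - 2)²) + 15) = -12*(-41 + 21)*((14 + (1 - 2)²) + 15) = -(-240)*((14 + (-1)²) + 15) = -(-240)*((14 + 1) + 15) = -(-240)*(15 + 15) = -(-240)*30 = -12*(-600) = 7200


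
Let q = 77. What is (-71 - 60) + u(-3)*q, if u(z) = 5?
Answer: 254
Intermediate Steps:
(-71 - 60) + u(-3)*q = (-71 - 60) + 5*77 = -131 + 385 = 254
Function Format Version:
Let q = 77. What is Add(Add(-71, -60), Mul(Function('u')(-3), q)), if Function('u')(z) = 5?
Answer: 254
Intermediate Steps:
Add(Add(-71, -60), Mul(Function('u')(-3), q)) = Add(Add(-71, -60), Mul(5, 77)) = Add(-131, 385) = 254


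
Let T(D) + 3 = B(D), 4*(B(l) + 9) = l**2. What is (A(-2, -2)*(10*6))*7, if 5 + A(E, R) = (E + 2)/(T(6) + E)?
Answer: -2100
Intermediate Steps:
B(l) = -9 + l**2/4
T(D) = -12 + D**2/4 (T(D) = -3 + (-9 + D**2/4) = -12 + D**2/4)
A(E, R) = -5 + (2 + E)/(-3 + E) (A(E, R) = -5 + (E + 2)/((-12 + (1/4)*6**2) + E) = -5 + (2 + E)/((-12 + (1/4)*36) + E) = -5 + (2 + E)/((-12 + 9) + E) = -5 + (2 + E)/(-3 + E))
(A(-2, -2)*(10*6))*7 = (((17 - 4*(-2))/(-3 - 2))*(10*6))*7 = (((17 + 8)/(-5))*60)*7 = (-1/5*25*60)*7 = -5*60*7 = -300*7 = -2100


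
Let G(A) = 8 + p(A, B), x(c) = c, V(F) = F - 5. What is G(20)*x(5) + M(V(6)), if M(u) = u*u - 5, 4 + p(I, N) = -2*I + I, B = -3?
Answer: -84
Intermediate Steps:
V(F) = -5 + F
p(I, N) = -4 - I (p(I, N) = -4 + (-2*I + I) = -4 - I)
G(A) = 4 - A (G(A) = 8 + (-4 - A) = 4 - A)
M(u) = -5 + u² (M(u) = u² - 5 = -5 + u²)
G(20)*x(5) + M(V(6)) = (4 - 1*20)*5 + (-5 + (-5 + 6)²) = (4 - 20)*5 + (-5 + 1²) = -16*5 + (-5 + 1) = -80 - 4 = -84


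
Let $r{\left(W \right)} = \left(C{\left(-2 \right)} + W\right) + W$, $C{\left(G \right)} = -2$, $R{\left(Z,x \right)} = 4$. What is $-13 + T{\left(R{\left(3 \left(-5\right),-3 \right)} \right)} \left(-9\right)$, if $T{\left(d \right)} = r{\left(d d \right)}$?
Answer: $-283$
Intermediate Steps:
$r{\left(W \right)} = -2 + 2 W$ ($r{\left(W \right)} = \left(-2 + W\right) + W = -2 + 2 W$)
$T{\left(d \right)} = -2 + 2 d^{2}$ ($T{\left(d \right)} = -2 + 2 d d = -2 + 2 d^{2}$)
$-13 + T{\left(R{\left(3 \left(-5\right),-3 \right)} \right)} \left(-9\right) = -13 + \left(-2 + 2 \cdot 4^{2}\right) \left(-9\right) = -13 + \left(-2 + 2 \cdot 16\right) \left(-9\right) = -13 + \left(-2 + 32\right) \left(-9\right) = -13 + 30 \left(-9\right) = -13 - 270 = -283$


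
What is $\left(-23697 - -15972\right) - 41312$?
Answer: $-49037$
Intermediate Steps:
$\left(-23697 - -15972\right) - 41312 = \left(-23697 + 15972\right) - 41312 = -7725 - 41312 = -49037$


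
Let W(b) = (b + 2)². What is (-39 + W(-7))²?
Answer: 196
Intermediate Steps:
W(b) = (2 + b)²
(-39 + W(-7))² = (-39 + (2 - 7)²)² = (-39 + (-5)²)² = (-39 + 25)² = (-14)² = 196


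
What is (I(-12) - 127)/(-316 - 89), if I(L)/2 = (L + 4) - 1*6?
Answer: 31/81 ≈ 0.38272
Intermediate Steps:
I(L) = -4 + 2*L (I(L) = 2*((L + 4) - 1*6) = 2*((4 + L) - 6) = 2*(-2 + L) = -4 + 2*L)
(I(-12) - 127)/(-316 - 89) = ((-4 + 2*(-12)) - 127)/(-316 - 89) = ((-4 - 24) - 127)/(-405) = (-28 - 127)*(-1/405) = -155*(-1/405) = 31/81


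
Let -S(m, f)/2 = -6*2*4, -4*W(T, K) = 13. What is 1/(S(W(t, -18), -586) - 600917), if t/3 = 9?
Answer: -1/600821 ≈ -1.6644e-6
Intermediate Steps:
t = 27 (t = 3*9 = 27)
W(T, K) = -13/4 (W(T, K) = -1/4*13 = -13/4)
S(m, f) = 96 (S(m, f) = -2*(-6*2)*4 = -(-24)*4 = -2*(-48) = 96)
1/(S(W(t, -18), -586) - 600917) = 1/(96 - 600917) = 1/(-600821) = -1/600821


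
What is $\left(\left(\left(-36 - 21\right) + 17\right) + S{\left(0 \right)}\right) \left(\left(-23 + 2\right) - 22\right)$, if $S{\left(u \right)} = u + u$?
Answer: $1720$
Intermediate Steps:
$S{\left(u \right)} = 2 u$
$\left(\left(\left(-36 - 21\right) + 17\right) + S{\left(0 \right)}\right) \left(\left(-23 + 2\right) - 22\right) = \left(\left(\left(-36 - 21\right) + 17\right) + 2 \cdot 0\right) \left(\left(-23 + 2\right) - 22\right) = \left(\left(-57 + 17\right) + 0\right) \left(-21 - 22\right) = \left(-40 + 0\right) \left(-43\right) = \left(-40\right) \left(-43\right) = 1720$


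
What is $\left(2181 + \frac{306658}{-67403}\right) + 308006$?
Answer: $\frac{20907227703}{67403} \approx 3.1018 \cdot 10^{5}$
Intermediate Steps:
$\left(2181 + \frac{306658}{-67403}\right) + 308006 = \left(2181 + 306658 \left(- \frac{1}{67403}\right)\right) + 308006 = \left(2181 - \frac{306658}{67403}\right) + 308006 = \frac{146699285}{67403} + 308006 = \frac{20907227703}{67403}$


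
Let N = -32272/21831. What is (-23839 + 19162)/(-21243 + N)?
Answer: 102103587/463788205 ≈ 0.22015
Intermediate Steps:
N = -32272/21831 (N = -32272*1/21831 = -32272/21831 ≈ -1.4783)
(-23839 + 19162)/(-21243 + N) = (-23839 + 19162)/(-21243 - 32272/21831) = -4677/(-463788205/21831) = -4677*(-21831/463788205) = 102103587/463788205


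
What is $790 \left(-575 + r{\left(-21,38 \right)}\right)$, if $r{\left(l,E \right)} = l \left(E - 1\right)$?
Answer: $-1068080$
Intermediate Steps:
$r{\left(l,E \right)} = l \left(-1 + E\right)$
$790 \left(-575 + r{\left(-21,38 \right)}\right) = 790 \left(-575 - 21 \left(-1 + 38\right)\right) = 790 \left(-575 - 777\right) = 790 \left(-1352\right) = -1068080$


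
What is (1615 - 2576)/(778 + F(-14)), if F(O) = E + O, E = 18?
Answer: -961/782 ≈ -1.2289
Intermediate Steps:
F(O) = 18 + O
(1615 - 2576)/(778 + F(-14)) = (1615 - 2576)/(778 + (18 - 14)) = -961/(778 + 4) = -961/782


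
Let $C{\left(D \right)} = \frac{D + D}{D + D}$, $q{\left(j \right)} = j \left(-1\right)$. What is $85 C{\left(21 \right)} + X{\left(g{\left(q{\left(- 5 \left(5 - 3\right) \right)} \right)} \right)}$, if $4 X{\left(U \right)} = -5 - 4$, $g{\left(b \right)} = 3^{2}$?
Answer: $\frac{331}{4} \approx 82.75$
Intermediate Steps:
$q{\left(j \right)} = - j$
$g{\left(b \right)} = 9$
$C{\left(D \right)} = 1$ ($C{\left(D \right)} = \frac{2 D}{2 D} = 2 D \frac{1}{2 D} = 1$)
$X{\left(U \right)} = - \frac{9}{4}$ ($X{\left(U \right)} = \frac{-5 - 4}{4} = \frac{1}{4} \left(-9\right) = - \frac{9}{4}$)
$85 C{\left(21 \right)} + X{\left(g{\left(q{\left(- 5 \left(5 - 3\right) \right)} \right)} \right)} = 85 \cdot 1 - \frac{9}{4} = 85 - \frac{9}{4} = \frac{331}{4}$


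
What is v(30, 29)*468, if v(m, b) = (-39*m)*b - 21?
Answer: -15889068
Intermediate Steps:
v(m, b) = -21 - 39*b*m (v(m, b) = -39*b*m - 21 = -21 - 39*b*m)
v(30, 29)*468 = (-21 - 39*29*30)*468 = (-21 - 33930)*468 = -33951*468 = -15889068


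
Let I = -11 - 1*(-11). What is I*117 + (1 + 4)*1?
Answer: 5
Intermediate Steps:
I = 0 (I = -11 + 11 = 0)
I*117 + (1 + 4)*1 = 0*117 + (1 + 4)*1 = 0 + 5*1 = 0 + 5 = 5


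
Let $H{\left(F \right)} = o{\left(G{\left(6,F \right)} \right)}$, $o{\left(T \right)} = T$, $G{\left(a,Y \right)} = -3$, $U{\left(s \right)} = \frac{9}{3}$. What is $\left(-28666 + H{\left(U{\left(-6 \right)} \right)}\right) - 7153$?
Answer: $-35822$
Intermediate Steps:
$U{\left(s \right)} = 3$ ($U{\left(s \right)} = 9 \cdot \frac{1}{3} = 3$)
$H{\left(F \right)} = -3$
$\left(-28666 + H{\left(U{\left(-6 \right)} \right)}\right) - 7153 = \left(-28666 - 3\right) - 7153 = -28669 - 7153 = -35822$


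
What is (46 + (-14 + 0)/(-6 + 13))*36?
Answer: 1584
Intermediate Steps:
(46 + (-14 + 0)/(-6 + 13))*36 = (46 - 14/7)*36 = (46 - 14*1/7)*36 = (46 - 2)*36 = 44*36 = 1584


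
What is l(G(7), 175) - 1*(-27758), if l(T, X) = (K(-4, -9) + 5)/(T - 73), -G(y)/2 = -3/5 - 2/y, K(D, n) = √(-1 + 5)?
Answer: 69200449/2493 ≈ 27758.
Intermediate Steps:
K(D, n) = 2 (K(D, n) = √4 = 2)
G(y) = 6/5 + 4/y (G(y) = -2*(-3/5 - 2/y) = -2*(-3*⅕ - 2/y) = -2*(-⅗ - 2/y) = 6/5 + 4/y)
l(T, X) = 7/(-73 + T) (l(T, X) = (2 + 5)/(T - 73) = 7/(-73 + T))
l(G(7), 175) - 1*(-27758) = 7/(-73 + (6/5 + 4/7)) - 1*(-27758) = 7/(-73 + (6/5 + 4*(⅐))) + 27758 = 7/(-73 + (6/5 + 4/7)) + 27758 = 7/(-73 + 62/35) + 27758 = 7/(-2493/35) + 27758 = 7*(-35/2493) + 27758 = -245/2493 + 27758 = 69200449/2493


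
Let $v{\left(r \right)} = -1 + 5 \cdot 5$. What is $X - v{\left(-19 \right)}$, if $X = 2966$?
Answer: $2942$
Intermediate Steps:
$v{\left(r \right)} = 24$ ($v{\left(r \right)} = -1 + 25 = 24$)
$X - v{\left(-19 \right)} = 2966 - 24 = 2942$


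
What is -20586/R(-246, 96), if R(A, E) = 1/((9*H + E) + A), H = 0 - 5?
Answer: 4014270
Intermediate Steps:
H = -5
R(A, E) = 1/(-45 + A + E) (R(A, E) = 1/((9*(-5) + E) + A) = 1/((-45 + E) + A) = 1/(-45 + A + E))
-20586/R(-246, 96) = -20586/(1/(-45 - 246 + 96)) = -20586/(1/(-195)) = -20586/(-1/195) = -20586*(-195) = 4014270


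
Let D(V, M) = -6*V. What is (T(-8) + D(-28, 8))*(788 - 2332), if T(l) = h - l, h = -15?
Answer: -248584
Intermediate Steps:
T(l) = -15 - l
(T(-8) + D(-28, 8))*(788 - 2332) = ((-15 - 1*(-8)) - 6*(-28))*(788 - 2332) = ((-15 + 8) + 168)*(-1544) = (-7 + 168)*(-1544) = 161*(-1544) = -248584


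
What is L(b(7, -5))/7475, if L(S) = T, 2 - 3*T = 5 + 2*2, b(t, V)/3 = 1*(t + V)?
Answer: -7/22425 ≈ -0.00031215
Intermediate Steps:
b(t, V) = 3*V + 3*t (b(t, V) = 3*(1*(t + V)) = 3*(1*(V + t)) = 3*(V + t) = 3*V + 3*t)
T = -7/3 (T = ⅔ - (5 + 2*2)/3 = ⅔ - (5 + 4)/3 = ⅔ - ⅓*9 = ⅔ - 3 = -7/3 ≈ -2.3333)
L(S) = -7/3
L(b(7, -5))/7475 = -7/3/7475 = -7/3*1/7475 = -7/22425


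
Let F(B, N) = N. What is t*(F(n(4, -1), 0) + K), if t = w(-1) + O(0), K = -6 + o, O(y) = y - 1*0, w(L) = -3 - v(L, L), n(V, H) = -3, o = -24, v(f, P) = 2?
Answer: 150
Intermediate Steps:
w(L) = -5 (w(L) = -3 - 1*2 = -3 - 2 = -5)
O(y) = y (O(y) = y + 0 = y)
K = -30 (K = -6 - 24 = -30)
t = -5 (t = -5 + 0 = -5)
t*(F(n(4, -1), 0) + K) = -5*(0 - 30) = -5*(-30) = 150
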